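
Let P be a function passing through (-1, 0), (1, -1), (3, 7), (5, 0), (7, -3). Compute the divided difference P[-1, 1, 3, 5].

P[-1,1] = (-1 - 0) / (1 - (-1)) = -1/2
P[1,3] = (7 - (-1)) / (3 - 1) = 4
P[3,5] = (0 - 7) / (5 - 3) = -7/2
P[-1,1,3] = (4 - (-1/2)) / (3 - (-1)) = 9/8
P[1,3,5] = (-7/2 - 4) / (5 - 1) = -15/8
P[-1,1,3,5] = (-15/8 - 9/8) / (5 - (-1)) = -1/2

-1/2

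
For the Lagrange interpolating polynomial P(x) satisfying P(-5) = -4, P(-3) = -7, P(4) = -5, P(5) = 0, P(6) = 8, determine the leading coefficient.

L_0(x) = (x + 3)(x - 4)(x - 5)(x - 6) / [1980] = (1/1980)x^4 - (1/165)x^3 + (29/1980)x^2 + (17/330)x - 2/11
L_1(x) = (x + 5)(x - 4)(x - 5)(x - 6) / [-1008] = -(1/1008)x^4 + (5/504)x^3 + (1/1008)x^2 - (125/504)x + 25/42
L_2(x) = (x + 5)(x + 3)(x - 5)(x - 6) / [126] = (1/126)x^4 - (1/42)x^3 - (43/126)x^2 + (25/42)x + 25/7
L_3(x) = (x + 5)(x + 3)(x - 4)(x - 6) / [-80] = -(1/80)x^4 + (1/40)x^3 + (41/80)x^2 - (21/40)x - 9/2
L_4(x) = (x + 5)(x + 3)(x - 4)(x - 5) / [198] = (1/198)x^4 - (1/198)x^3 - (37/198)x^2 + (25/198)x + 50/33
P(x) = (-4)·L_0 + (-7)·L_1 + (-5)·L_2 + 0·L_3 + 8·L_4
Only the coefficient of x^4 is needed; take it from each L_i and combine:
(-4)·(1/1980) + (-7)·(-1/1008) + (-5)·(1/126) + 0·(-1/80) + 8·(1/198) = 313/55440

313/55440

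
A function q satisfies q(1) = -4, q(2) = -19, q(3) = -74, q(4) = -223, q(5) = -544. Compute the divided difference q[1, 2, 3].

q[1,2] = (-19 - (-4)) / (2 - 1) = -15
q[2,3] = (-74 - (-19)) / (3 - 2) = -55
q[1,2,3] = (-55 - (-15)) / (3 - 1) = -20

-20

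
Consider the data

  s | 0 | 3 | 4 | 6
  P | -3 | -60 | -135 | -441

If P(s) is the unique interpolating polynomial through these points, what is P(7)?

Using Newton's divided-difference form:
P[0,3] = (-60 - (-3)) / (3 - 0) = -19
P[3,4] = (-135 - (-60)) / (4 - 3) = -75
P[4,6] = (-441 - (-135)) / (6 - 4) = -153
P[0,3,4] = (-75 - (-19)) / (4 - 0) = -14
P[3,4,6] = (-153 - (-75)) / (6 - 3) = -26
P[0,3,4,6] = (-26 - (-14)) / (6 - 0) = -2
P(7) = -3 + (-19)·(7) + (-14)·(7)·(4) + (-2)·(7)·(4)·(3) = -696

-696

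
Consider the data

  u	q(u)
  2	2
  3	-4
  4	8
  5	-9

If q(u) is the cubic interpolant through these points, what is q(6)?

Using Newton's divided-difference form:
q[2,3] = (-4 - 2) / (3 - 2) = -6
q[3,4] = (8 - (-4)) / (4 - 3) = 12
q[4,5] = (-9 - 8) / (5 - 4) = -17
q[2,3,4] = (12 - (-6)) / (4 - 2) = 9
q[3,4,5] = (-17 - 12) / (5 - 3) = -29/2
q[2,3,4,5] = (-29/2 - 9) / (5 - 2) = -47/6
q(6) = 2 + (-6)·(4) + 9·(4)·(3) + (-47/6)·(4)·(3)·(2) = -102

-102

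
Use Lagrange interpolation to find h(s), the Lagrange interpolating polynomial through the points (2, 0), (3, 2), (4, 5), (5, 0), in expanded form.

Build the Lagrange basis polynomials:
L_0(s) = (s - 3)(s - 4)(s - 5) / [-6] = -(1/6)s^3 + 2s^2 - (47/6)s + 10
L_1(s) = (s - 2)(s - 4)(s - 5) / [2] = (1/2)s^3 - (11/2)s^2 + 19s - 20
L_2(s) = (s - 2)(s - 3)(s - 5) / [-2] = -(1/2)s^3 + 5s^2 - (31/2)s + 15
L_3(s) = (s - 2)(s - 3)(s - 4) / [6] = (1/6)s^3 - (3/2)s^2 + (13/3)s - 4
h(s) = 0·L_0 + 2·L_1 + 5·L_2 + 0·L_3
  0·L_0(s) = 0
  2·L_1(s) = s^3 - 11s^2 + 38s - 40
  5·L_2(s) = -(5/2)s^3 + 25s^2 - (155/2)s + 75
  0·L_3(s) = 0
Adding term by term: -(3/2)s^3 + 14s^2 - (79/2)s + 35

h(s) = -(3/2)s^3 + 14s^2 - (79/2)s + 35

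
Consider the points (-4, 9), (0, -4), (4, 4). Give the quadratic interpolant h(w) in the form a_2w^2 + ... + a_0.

L_0(w) = w(w - 4) / [32] = (1/32)w^2 - (1/8)w
L_1(w) = (w + 4)(w - 4) / [-16] = -(1/16)w^2 + 1
L_2(w) = (w + 4)w / [32] = (1/32)w^2 + (1/8)w
h(w) = 9·L_0 + (-4)·L_1 + 4·L_2
  9·L_0(w) = (9/32)w^2 - (9/8)w
  (-4)·L_1(w) = (1/4)w^2 - 4
  4·L_2(w) = (1/8)w^2 + (1/2)w
Adding term by term: (21/32)w^2 - (5/8)w - 4

h(w) = (21/32)w^2 - (5/8)w - 4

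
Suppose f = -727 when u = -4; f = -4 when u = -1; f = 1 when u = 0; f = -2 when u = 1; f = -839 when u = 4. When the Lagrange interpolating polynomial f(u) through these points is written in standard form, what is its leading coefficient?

-3

Build the Lagrange basis polynomials:
L_0(u) = (u + 1)u(u - 1)(u - 4) / [480] = (1/480)u^4 - (1/120)u^3 - (1/480)u^2 + (1/120)u
L_1(u) = (u + 4)u(u - 1)(u - 4) / [-30] = -(1/30)u^4 + (1/30)u^3 + (8/15)u^2 - (8/15)u
L_2(u) = (u + 4)(u + 1)(u - 1)(u - 4) / [16] = (1/16)u^4 - (17/16)u^2 + 1
L_3(u) = (u + 4)(u + 1)u(u - 4) / [-30] = -(1/30)u^4 - (1/30)u^3 + (8/15)u^2 + (8/15)u
L_4(u) = (u + 4)(u + 1)u(u - 1) / [480] = (1/480)u^4 + (1/120)u^3 - (1/480)u^2 - (1/120)u
f(u) = (-727)·L_0 + (-4)·L_1 + 1·L_2 + (-2)·L_3 + (-839)·L_4
Only the coefficient of u^4 is needed; take it from each L_i and combine:
(-727)·(1/480) + (-4)·(-1/30) + 1·(1/16) + (-2)·(-1/30) + (-839)·(1/480) = -3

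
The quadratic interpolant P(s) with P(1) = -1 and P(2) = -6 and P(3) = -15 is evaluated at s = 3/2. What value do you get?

Evaluate each Lagrange basis at s = 3/2:
L_0(3/2) = (-1/2)·(-3/2)/[(-1)·(-2)] = 3/8
L_1(3/2) = (1/2)·(-3/2)/[(1)·(-1)] = 3/4
L_2(3/2) = (1/2)·(-1/2)/[(2)·(1)] = -1/8
Sum: (-1)·(3/8) + (-6)·(3/4) + (-15)·(-1/8) = -3

-3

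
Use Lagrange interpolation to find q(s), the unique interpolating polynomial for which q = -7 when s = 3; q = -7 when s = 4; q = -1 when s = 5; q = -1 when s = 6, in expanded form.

L_0(s) = (s - 4)(s - 5)(s - 6) / [-6] = -(1/6)s^3 + (5/2)s^2 - (37/3)s + 20
L_1(s) = (s - 3)(s - 5)(s - 6) / [2] = (1/2)s^3 - 7s^2 + (63/2)s - 45
L_2(s) = (s - 3)(s - 4)(s - 6) / [-2] = -(1/2)s^3 + (13/2)s^2 - 27s + 36
L_3(s) = (s - 3)(s - 4)(s - 5) / [6] = (1/6)s^3 - 2s^2 + (47/6)s - 10
q(s) = (-7)·L_0 + (-7)·L_1 + (-1)·L_2 + (-1)·L_3
  (-7)·L_0(s) = (7/6)s^3 - (35/2)s^2 + (259/3)s - 140
  (-7)·L_1(s) = -(7/2)s^3 + 49s^2 - (441/2)s + 315
  (-1)·L_2(s) = (1/2)s^3 - (13/2)s^2 + 27s - 36
  (-1)·L_3(s) = -(1/6)s^3 + 2s^2 - (47/6)s + 10
Adding term by term: -2s^3 + 27s^2 - 115s + 149

q(s) = -2s^3 + 27s^2 - 115s + 149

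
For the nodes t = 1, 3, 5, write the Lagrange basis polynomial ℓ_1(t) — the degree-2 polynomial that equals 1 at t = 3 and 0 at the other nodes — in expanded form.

ℓ_1(t) = -(1/4)t^2 + (3/2)t - 5/4

ℓ_1(t) = (t - 1)(t - 5) / [(2)·(-2)]
       = (t^2 - 6t + 5) / (-4)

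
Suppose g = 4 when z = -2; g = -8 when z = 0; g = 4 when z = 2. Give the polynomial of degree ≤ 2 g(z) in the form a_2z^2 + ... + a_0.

Build the Lagrange basis polynomials:
L_0(z) = z(z - 2) / [8] = (1/8)z^2 - (1/4)z
L_1(z) = (z + 2)(z - 2) / [-4] = -(1/4)z^2 + 1
L_2(z) = (z + 2)z / [8] = (1/8)z^2 + (1/4)z
g(z) = 4·L_0 + (-8)·L_1 + 4·L_2
  4·L_0(z) = (1/2)z^2 - z
  (-8)·L_1(z) = 2z^2 - 8
  4·L_2(z) = (1/2)z^2 + z
Adding term by term: 3z^2 - 8

g(z) = 3z^2 - 8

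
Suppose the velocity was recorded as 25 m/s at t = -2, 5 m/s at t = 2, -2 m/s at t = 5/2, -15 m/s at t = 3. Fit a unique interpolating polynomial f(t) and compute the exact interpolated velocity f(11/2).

-445/2

Evaluate each Lagrange basis at t = 11/2:
L_0(11/2) = (7/2)·(3)·(5/2)/[(-4)·(-9/2)·(-5)] = -7/24
L_1(11/2) = (15/2)·(3)·(5/2)/[(4)·(-1/2)·(-1)] = 225/8
L_2(11/2) = (15/2)·(7/2)·(5/2)/[(9/2)·(1/2)·(-1/2)] = -175/3
L_3(11/2) = (15/2)·(7/2)·(3)/[(5)·(1)·(1/2)] = 63/2
Sum: 25·(-7/24) + 5·(225/8) + (-2)·(-175/3) + (-15)·(63/2) = -445/2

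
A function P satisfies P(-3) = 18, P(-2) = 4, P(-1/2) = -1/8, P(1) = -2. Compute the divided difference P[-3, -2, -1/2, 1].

P[-3,-2] = (4 - 18) / (-2 - (-3)) = -14
P[-2,-1/2] = (-1/8 - 4) / (-1/2 - (-2)) = -11/4
P[-1/2,1] = (-2 - (-1/8)) / (1 - (-1/2)) = -5/4
P[-3,-2,-1/2] = (-11/4 - (-14)) / (-1/2 - (-3)) = 9/2
P[-2,-1/2,1] = (-5/4 - (-11/4)) / (1 - (-2)) = 1/2
P[-3,-2,-1/2,1] = (1/2 - 9/2) / (1 - (-3)) = -1

-1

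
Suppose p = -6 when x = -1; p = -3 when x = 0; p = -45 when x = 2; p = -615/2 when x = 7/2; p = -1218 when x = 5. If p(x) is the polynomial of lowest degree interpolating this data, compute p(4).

-511

L_0(4) = (4)·(2)·(1/2)·(-1)/[(-1)·(-3)·(-9/2)·(-6)] = -4/81
L_1(4) = (5)·(2)·(1/2)·(-1)/[(1)·(-2)·(-7/2)·(-5)] = 1/7
L_2(4) = (5)·(4)·(1/2)·(-1)/[(3)·(2)·(-3/2)·(-3)] = -10/27
L_3(4) = (5)·(4)·(2)·(-1)/[(9/2)·(7/2)·(3/2)·(-3/2)] = 640/567
L_4(4) = (5)·(4)·(2)·(1/2)/[(6)·(5)·(3)·(3/2)] = 4/27
Sum: (-6)·(-4/81) + (-3)·(1/7) + (-45)·(-10/27) + (-615/2)·(640/567) + (-1218)·(4/27) = -511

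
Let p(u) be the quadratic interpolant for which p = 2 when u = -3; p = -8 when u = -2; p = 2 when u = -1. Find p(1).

Evaluate each Lagrange basis at u = 1:
L_0(1) = (3)·(2)/[(-1)·(-2)] = 3
L_1(1) = (4)·(2)/[(1)·(-1)] = -8
L_2(1) = (4)·(3)/[(2)·(1)] = 6
Sum: 2·(3) + (-8)·(-8) + 2·(6) = 82

82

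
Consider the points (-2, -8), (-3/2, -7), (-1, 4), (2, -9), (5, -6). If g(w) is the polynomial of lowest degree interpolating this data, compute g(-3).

15878/273

Using Newton's divided-difference form:
g[-2,-3/2] = (-7 - (-8)) / (-3/2 - (-2)) = 2
g[-3/2,-1] = (4 - (-7)) / (-1 - (-3/2)) = 22
g[-1,2] = (-9 - 4) / (2 - (-1)) = -13/3
g[2,5] = (-6 - (-9)) / (5 - 2) = 1
g[-2,-3/2,-1] = (22 - 2) / (-1 - (-2)) = 20
g[-3/2,-1,2] = (-13/3 - 22) / (2 - (-3/2)) = -158/21
g[-1,2,5] = (1 - (-13/3)) / (5 - (-1)) = 8/9
g[-2,-3/2,-1,2] = (-158/21 - 20) / (2 - (-2)) = -289/42
g[-3/2,-1,2,5] = (8/9 - (-158/21)) / (5 - (-3/2)) = 1060/819
g[-2,-3/2,-1,2,5] = (1060/819 - (-289/42)) / (5 - (-2)) = 1913/1638
g(-3) = -8 + 2·(-1) + 20·(-1)·(-3/2) + (-289/42)·(-1)·(-3/2)·(-2) + (1913/1638)·(-1)·(-3/2)·(-2)·(-5) = 15878/273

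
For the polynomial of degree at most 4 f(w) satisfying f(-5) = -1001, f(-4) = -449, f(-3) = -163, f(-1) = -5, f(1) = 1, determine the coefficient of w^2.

0

Build the Lagrange basis polynomials:
L_0(w) = (w + 4)(w + 3)(w + 1)(w - 1) / [48] = (1/48)w^4 + (7/48)w^3 + (11/48)w^2 - (7/48)w - 1/4
L_1(w) = (w + 5)(w + 3)(w + 1)(w - 1) / [-15] = -(1/15)w^4 - (8/15)w^3 - (14/15)w^2 + (8/15)w + 1
L_2(w) = (w + 5)(w + 4)(w + 1)(w - 1) / [16] = (1/16)w^4 + (9/16)w^3 + (19/16)w^2 - (9/16)w - 5/4
L_3(w) = (w + 5)(w + 4)(w + 3)(w - 1) / [-48] = -(1/48)w^4 - (11/48)w^3 - (35/48)w^2 - (13/48)w + 5/4
L_4(w) = (w + 5)(w + 4)(w + 3)(w + 1) / [240] = (1/240)w^4 + (13/240)w^3 + (59/240)w^2 + (107/240)w + 1/4
f(w) = (-1001)·L_0 + (-449)·L_1 + (-163)·L_2 + (-5)·L_3 + 1·L_4
Only the coefficient of w^2 is needed; take it from each L_i and combine:
(-1001)·(11/48) + (-449)·(-14/15) + (-163)·(19/16) + (-5)·(-35/48) + 1·(59/240) = 0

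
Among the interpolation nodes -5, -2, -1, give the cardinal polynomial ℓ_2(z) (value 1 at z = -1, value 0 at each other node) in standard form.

ℓ_2(z) = (1/4)z^2 + (7/4)z + 5/2

ℓ_2(z) = (z + 5)(z + 2) / [(4)·(1)]
       = (z^2 + 7z + 10) / (4)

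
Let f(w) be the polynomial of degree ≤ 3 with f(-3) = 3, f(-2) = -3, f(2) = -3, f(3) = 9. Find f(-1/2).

Using Newton's divided-difference form:
f[-3,-2] = (-3 - 3) / (-2 - (-3)) = -6
f[-2,2] = (-3 - (-3)) / (2 - (-2)) = 0
f[2,3] = (9 - (-3)) / (3 - 2) = 12
f[-3,-2,2] = (0 - (-6)) / (2 - (-3)) = 6/5
f[-2,2,3] = (12 - 0) / (3 - (-2)) = 12/5
f[-3,-2,2,3] = (12/5 - 6/5) / (3 - (-3)) = 1/5
f(-1/2) = 3 + (-6)·(5/2) + (6/5)·(5/2)·(3/2) + (1/5)·(5/2)·(3/2)·(-5/2) = -75/8

-75/8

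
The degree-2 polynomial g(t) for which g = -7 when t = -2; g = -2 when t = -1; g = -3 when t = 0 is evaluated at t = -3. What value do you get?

-18

Using Newton's divided-difference form:
g[-2,-1] = (-2 - (-7)) / (-1 - (-2)) = 5
g[-1,0] = (-3 - (-2)) / (0 - (-1)) = -1
g[-2,-1,0] = (-1 - 5) / (0 - (-2)) = -3
g(-3) = -7 + 5·(-1) + (-3)·(-1)·(-2) = -18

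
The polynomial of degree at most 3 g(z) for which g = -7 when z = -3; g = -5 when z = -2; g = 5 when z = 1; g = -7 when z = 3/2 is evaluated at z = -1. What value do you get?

103/21

L_0(-1) = (1)·(-2)·(-5/2)/[(-1)·(-4)·(-9/2)] = -5/18
L_1(-1) = (2)·(-2)·(-5/2)/[(1)·(-3)·(-7/2)] = 20/21
L_2(-1) = (2)·(1)·(-5/2)/[(4)·(3)·(-1/2)] = 5/6
L_3(-1) = (2)·(1)·(-2)/[(9/2)·(7/2)·(1/2)] = -32/63
Sum: (-7)·(-5/18) + (-5)·(20/21) + 5·(5/6) + (-7)·(-32/63) = 103/21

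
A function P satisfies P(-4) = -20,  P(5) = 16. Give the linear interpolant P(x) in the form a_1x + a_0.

Build the Lagrange basis polynomials:
L_0(x) = (x - 5) / [-9] = -(1/9)x + 5/9
L_1(x) = (x + 4) / [9] = (1/9)x + 4/9
P(x) = (-20)·L_0 + 16·L_1
  (-20)·L_0(x) = (20/9)x - 100/9
  16·L_1(x) = (16/9)x + 64/9
Adding term by term: 4x - 4

P(x) = 4x - 4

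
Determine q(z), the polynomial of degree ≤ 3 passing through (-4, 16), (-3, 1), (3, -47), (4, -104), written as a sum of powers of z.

Build the Lagrange basis polynomials:
L_0(z) = (z + 3)(z - 3)(z - 4) / [-56] = -(1/56)z^3 + (1/14)z^2 + (9/56)z - 9/14
L_1(z) = (z + 4)(z - 3)(z - 4) / [42] = (1/42)z^3 - (1/14)z^2 - (8/21)z + 8/7
L_2(z) = (z + 4)(z + 3)(z - 4) / [-42] = -(1/42)z^3 - (1/14)z^2 + (8/21)z + 8/7
L_3(z) = (z + 4)(z + 3)(z - 3) / [56] = (1/56)z^3 + (1/14)z^2 - (9/56)z - 9/14
q(z) = 16·L_0 + 1·L_1 + (-47)·L_2 + (-104)·L_3
  16·L_0(z) = -(2/7)z^3 + (8/7)z^2 + (18/7)z - 72/7
  1·L_1(z) = (1/42)z^3 - (1/14)z^2 - (8/21)z + 8/7
  (-47)·L_2(z) = (47/42)z^3 + (47/14)z^2 - (376/21)z - 376/7
  (-104)·L_3(z) = -(13/7)z^3 - (52/7)z^2 + (117/7)z + 468/7
Adding term by term: -z^3 - 3z^2 + z + 4

q(z) = -z^3 - 3z^2 + z + 4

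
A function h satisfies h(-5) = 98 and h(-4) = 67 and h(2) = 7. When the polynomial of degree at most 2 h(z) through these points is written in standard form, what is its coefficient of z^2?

3

Build the Lagrange basis polynomials:
L_0(z) = (z + 4)(z - 2) / [7] = (1/7)z^2 + (2/7)z - 8/7
L_1(z) = (z + 5)(z - 2) / [-6] = -(1/6)z^2 - (1/2)z + 5/3
L_2(z) = (z + 5)(z + 4) / [42] = (1/42)z^2 + (3/14)z + 10/21
h(z) = 98·L_0 + 67·L_1 + 7·L_2
Only the coefficient of z^2 is needed; take it from each L_i and combine:
98·(1/7) + 67·(-1/6) + 7·(1/42) = 3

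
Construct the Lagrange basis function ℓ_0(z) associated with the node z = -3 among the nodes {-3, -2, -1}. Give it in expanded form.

ℓ_0(z) = (1/2)z^2 + (3/2)z + 1

ℓ_0(z) = (z + 2)(z + 1) / [(-1)·(-2)]
       = (z^2 + 3z + 2) / (2)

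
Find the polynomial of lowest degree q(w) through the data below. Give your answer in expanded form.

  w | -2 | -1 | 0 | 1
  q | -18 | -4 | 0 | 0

Build the Lagrange basis polynomials:
L_0(w) = (w + 1)w(w - 1) / [-6] = -(1/6)w^3 + (1/6)w
L_1(w) = (w + 2)w(w - 1) / [2] = (1/2)w^3 + (1/2)w^2 - w
L_2(w) = (w + 2)(w + 1)(w - 1) / [-2] = -(1/2)w^3 - w^2 + (1/2)w + 1
L_3(w) = (w + 2)(w + 1)w / [6] = (1/6)w^3 + (1/2)w^2 + (1/3)w
q(w) = (-18)·L_0 + (-4)·L_1 + 0·L_2 + 0·L_3
  (-18)·L_0(w) = 3w^3 - 3w
  (-4)·L_1(w) = -2w^3 - 2w^2 + 4w
  0·L_2(w) = 0
  0·L_3(w) = 0
Adding term by term: w^3 - 2w^2 + w

q(w) = w^3 - 2w^2 + w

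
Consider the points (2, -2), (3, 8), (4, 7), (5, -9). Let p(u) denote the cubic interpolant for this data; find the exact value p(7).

Using Newton's divided-difference form:
p[2,3] = (8 - (-2)) / (3 - 2) = 10
p[3,4] = (7 - 8) / (4 - 3) = -1
p[4,5] = (-9 - 7) / (5 - 4) = -16
p[2,3,4] = (-1 - 10) / (4 - 2) = -11/2
p[3,4,5] = (-16 - (-1)) / (5 - 3) = -15/2
p[2,3,4,5] = (-15/2 - (-11/2)) / (5 - 2) = -2/3
p(7) = -2 + 10·(5) + (-11/2)·(5)·(4) + (-2/3)·(5)·(4)·(3) = -102

-102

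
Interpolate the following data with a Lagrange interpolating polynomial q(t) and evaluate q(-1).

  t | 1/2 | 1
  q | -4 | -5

L_0(-1) = (-2)/[(-1/2)] = 4
L_1(-1) = (-3/2)/[(1/2)] = -3
Sum: (-4)·(4) + (-5)·(-3) = -1

-1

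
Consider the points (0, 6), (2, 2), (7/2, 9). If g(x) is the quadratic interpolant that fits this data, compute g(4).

278/21

L_0(4) = (2)·(1/2)/[(-2)·(-7/2)] = 1/7
L_1(4) = (4)·(1/2)/[(2)·(-3/2)] = -2/3
L_2(4) = (4)·(2)/[(7/2)·(3/2)] = 32/21
Sum: 6·(1/7) + 2·(-2/3) + 9·(32/21) = 278/21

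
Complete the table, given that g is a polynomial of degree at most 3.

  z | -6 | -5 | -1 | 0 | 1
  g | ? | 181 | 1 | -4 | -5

296

The 4 known values determine g uniquely (degree ≤ 3).
Evaluate each Lagrange basis at z = -6:
L_0(-6) = (-5)·(-6)·(-7)/[(-4)·(-5)·(-6)] = 7/4
L_1(-6) = (-1)·(-6)·(-7)/[(4)·(-1)·(-2)] = -21/4
L_2(-6) = (-1)·(-5)·(-7)/[(5)·(1)·(-1)] = 7
L_3(-6) = (-1)·(-5)·(-6)/[(6)·(2)·(1)] = -5/2
Sum: 181·(7/4) + 1·(-21/4) + (-4)·(7) + (-5)·(-5/2) = 296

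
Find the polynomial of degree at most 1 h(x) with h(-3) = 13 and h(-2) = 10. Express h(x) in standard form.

h(x) = -3x + 4

L_0(x) = (x + 2) / [-1] = -x - 2
L_1(x) = (x + 3) / [1] = x + 3
h(x) = 13·L_0 + 10·L_1
  13·L_0(x) = -13x - 26
  10·L_1(x) = 10x + 30
Adding term by term: -3x + 4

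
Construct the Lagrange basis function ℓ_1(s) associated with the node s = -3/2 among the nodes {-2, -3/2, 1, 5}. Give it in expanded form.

ℓ_1(s) = (8/65)s^3 - (32/65)s^2 - (56/65)s + 16/13

ℓ_1(s) = (s + 2)(s - 1)(s - 5) / [(1/2)·(-5/2)·(-13/2)]
       = (s^3 - 4s^2 - 7s + 10) / (65/8)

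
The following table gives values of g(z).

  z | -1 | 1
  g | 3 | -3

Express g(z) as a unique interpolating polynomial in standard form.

Build the Lagrange basis polynomials:
L_0(z) = (z - 1) / [-2] = -(1/2)z + 1/2
L_1(z) = (z + 1) / [2] = (1/2)z + 1/2
g(z) = 3·L_0 + (-3)·L_1
  3·L_0(z) = -(3/2)z + 3/2
  (-3)·L_1(z) = -(3/2)z - 3/2
Adding term by term: -3z

g(z) = -3z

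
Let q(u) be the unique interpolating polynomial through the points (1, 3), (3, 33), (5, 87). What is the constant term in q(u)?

-3

Build the Lagrange basis polynomials:
L_0(u) = (u - 3)(u - 5) / [8] = (1/8)u^2 - u + 15/8
L_1(u) = (u - 1)(u - 5) / [-4] = -(1/4)u^2 + (3/2)u - 5/4
L_2(u) = (u - 1)(u - 3) / [8] = (1/8)u^2 - (1/2)u + 3/8
q(u) = 3·L_0 + 33·L_1 + 87·L_2
Only the constant term is needed; take it from each L_i and combine:
3·(15/8) + 33·(-5/4) + 87·(3/8) = -3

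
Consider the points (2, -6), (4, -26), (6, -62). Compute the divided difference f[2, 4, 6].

f[2,4] = (-26 - (-6)) / (4 - 2) = -10
f[4,6] = (-62 - (-26)) / (6 - 4) = -18
f[2,4,6] = (-18 - (-10)) / (6 - 2) = -2

-2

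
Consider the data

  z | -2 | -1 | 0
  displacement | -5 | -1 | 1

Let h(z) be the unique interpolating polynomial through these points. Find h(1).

L_0(1) = (2)·(1)/[(-1)·(-2)] = 1
L_1(1) = (3)·(1)/[(1)·(-1)] = -3
L_2(1) = (3)·(2)/[(2)·(1)] = 3
Sum: (-5)·(1) + (-1)·(-3) + 1·(3) = 1

1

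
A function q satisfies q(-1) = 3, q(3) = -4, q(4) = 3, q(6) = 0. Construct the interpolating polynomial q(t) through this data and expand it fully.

q(t) = -(55/84)t^3 + (159/28)t^2 - (179/21)t - 83/7

L_0(t) = (t - 3)(t - 4)(t - 6) / [-140] = -(1/140)t^3 + (13/140)t^2 - (27/70)t + 18/35
L_1(t) = (t + 1)(t - 4)(t - 6) / [12] = (1/12)t^3 - (3/4)t^2 + (7/6)t + 2
L_2(t) = (t + 1)(t - 3)(t - 6) / [-10] = -(1/10)t^3 + (4/5)t^2 - (9/10)t - 9/5
L_3(t) = (t + 1)(t - 3)(t - 4) / [42] = (1/42)t^3 - (1/7)t^2 + (5/42)t + 2/7
q(t) = 3·L_0 + (-4)·L_1 + 3·L_2 + 0·L_3
  3·L_0(t) = -(3/140)t^3 + (39/140)t^2 - (81/70)t + 54/35
  (-4)·L_1(t) = -(1/3)t^3 + 3t^2 - (14/3)t - 8
  3·L_2(t) = -(3/10)t^3 + (12/5)t^2 - (27/10)t - 27/5
  0·L_3(t) = 0
Adding term by term: -(55/84)t^3 + (159/28)t^2 - (179/21)t - 83/7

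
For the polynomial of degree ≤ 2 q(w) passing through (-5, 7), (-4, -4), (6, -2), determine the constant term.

Build the Lagrange basis polynomials:
L_0(w) = (w + 4)(w - 6) / [11] = (1/11)w^2 - (2/11)w - 24/11
L_1(w) = (w + 5)(w - 6) / [-10] = -(1/10)w^2 + (1/10)w + 3
L_2(w) = (w + 5)(w + 4) / [110] = (1/110)w^2 + (9/110)w + 2/11
q(w) = 7·L_0 + (-4)·L_1 + (-2)·L_2
Only the constant term is needed; take it from each L_i and combine:
7·(-24/11) + (-4)·(3) + (-2)·(2/11) = -304/11

-304/11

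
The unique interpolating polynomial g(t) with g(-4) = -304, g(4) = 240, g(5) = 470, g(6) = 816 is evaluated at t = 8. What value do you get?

L_0(8) = (4)·(3)·(2)/[(-8)·(-9)·(-10)] = -1/30
L_1(8) = (12)·(3)·(2)/[(8)·(-1)·(-2)] = 9/2
L_2(8) = (12)·(4)·(2)/[(9)·(1)·(-1)] = -32/3
L_3(8) = (12)·(4)·(3)/[(10)·(2)·(1)] = 36/5
Sum: (-304)·(-1/30) + 240·(9/2) + 470·(-32/3) + 816·(36/5) = 1952

1952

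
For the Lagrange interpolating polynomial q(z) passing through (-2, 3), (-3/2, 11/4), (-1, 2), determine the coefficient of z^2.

-1

Build the Lagrange basis polynomials:
L_0(z) = (z + 3/2)(z + 1) / [1/2] = 2z^2 + 5z + 3
L_1(z) = (z + 2)(z + 1) / [-1/4] = -4z^2 - 12z - 8
L_2(z) = (z + 2)(z + 3/2) / [1/2] = 2z^2 + 7z + 6
q(z) = 3·L_0 + (11/4)·L_1 + 2·L_2
Only the coefficient of z^2 is needed; take it from each L_i and combine:
3·(2) + (11/4)·(-4) + 2·(2) = -1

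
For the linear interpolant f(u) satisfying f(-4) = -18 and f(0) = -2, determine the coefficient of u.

4

L_0(u) = u / [-4] = -(1/4)u
L_1(u) = (u + 4) / [4] = (1/4)u + 1
f(u) = (-18)·L_0 + (-2)·L_1
Only the coefficient of u is needed; take it from each L_i and combine:
(-18)·(-1/4) + (-2)·(1/4) = 4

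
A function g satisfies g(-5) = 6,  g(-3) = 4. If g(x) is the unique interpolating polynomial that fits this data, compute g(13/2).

Evaluate each Lagrange basis at x = 13/2:
L_0(13/2) = (19/2)/[(-2)] = -19/4
L_1(13/2) = (23/2)/[(2)] = 23/4
Sum: 6·(-19/4) + 4·(23/4) = -11/2

-11/2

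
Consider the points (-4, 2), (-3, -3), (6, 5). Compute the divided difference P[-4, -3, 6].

53/90

P[-4,-3] = (-3 - 2) / (-3 - (-4)) = -5
P[-3,6] = (5 - (-3)) / (6 - (-3)) = 8/9
P[-4,-3,6] = (8/9 - (-5)) / (6 - (-4)) = 53/90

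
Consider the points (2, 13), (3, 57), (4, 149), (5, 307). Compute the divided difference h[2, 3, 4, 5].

3

h[2,3] = (57 - 13) / (3 - 2) = 44
h[3,4] = (149 - 57) / (4 - 3) = 92
h[4,5] = (307 - 149) / (5 - 4) = 158
h[2,3,4] = (92 - 44) / (4 - 2) = 24
h[3,4,5] = (158 - 92) / (5 - 3) = 33
h[2,3,4,5] = (33 - 24) / (5 - 2) = 3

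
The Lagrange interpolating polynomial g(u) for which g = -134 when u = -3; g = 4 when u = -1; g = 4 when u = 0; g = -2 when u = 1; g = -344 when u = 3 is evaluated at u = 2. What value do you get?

-74

Evaluate each Lagrange basis at u = 2:
L_0(2) = (3)·(2)·(1)·(-1)/[(-2)·(-3)·(-4)·(-6)] = -1/24
L_1(2) = (5)·(2)·(1)·(-1)/[(2)·(-1)·(-2)·(-4)] = 5/8
L_2(2) = (5)·(3)·(1)·(-1)/[(3)·(1)·(-1)·(-3)] = -5/3
L_3(2) = (5)·(3)·(2)·(-1)/[(4)·(2)·(1)·(-2)] = 15/8
L_4(2) = (5)·(3)·(2)·(1)/[(6)·(4)·(3)·(2)] = 5/24
Sum: (-134)·(-1/24) + 4·(5/8) + 4·(-5/3) + (-2)·(15/8) + (-344)·(5/24) = -74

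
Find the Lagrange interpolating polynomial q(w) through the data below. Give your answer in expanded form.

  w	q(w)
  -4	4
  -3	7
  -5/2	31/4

q(w) = -w^2 - 4w + 4

Build the Lagrange basis polynomials:
L_0(w) = (w + 3)(w + 5/2) / [3/2] = (2/3)w^2 + (11/3)w + 5
L_1(w) = (w + 4)(w + 5/2) / [-1/2] = -2w^2 - 13w - 20
L_2(w) = (w + 4)(w + 3) / [3/4] = (4/3)w^2 + (28/3)w + 16
q(w) = 4·L_0 + 7·L_1 + (31/4)·L_2
  4·L_0(w) = (8/3)w^2 + (44/3)w + 20
  7·L_1(w) = -14w^2 - 91w - 140
  (31/4)·L_2(w) = (31/3)w^2 + (217/3)w + 124
Adding term by term: -w^2 - 4w + 4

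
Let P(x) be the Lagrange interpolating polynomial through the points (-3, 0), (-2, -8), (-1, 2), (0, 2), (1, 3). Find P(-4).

93

Evaluate each Lagrange basis at x = -4:
L_0(-4) = (-2)·(-3)·(-4)·(-5)/[(-1)·(-2)·(-3)·(-4)] = 5
L_1(-4) = (-1)·(-3)·(-4)·(-5)/[(1)·(-1)·(-2)·(-3)] = -10
L_2(-4) = (-1)·(-2)·(-4)·(-5)/[(2)·(1)·(-1)·(-2)] = 10
L_3(-4) = (-1)·(-2)·(-3)·(-5)/[(3)·(2)·(1)·(-1)] = -5
L_4(-4) = (-1)·(-2)·(-3)·(-4)/[(4)·(3)·(2)·(1)] = 1
Sum: 0 + (-8)·(-10) + 2·(10) + 2·(-5) + 3·(1) = 93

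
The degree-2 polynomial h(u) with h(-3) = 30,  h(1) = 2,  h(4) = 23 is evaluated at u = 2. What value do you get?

Using Newton's divided-difference form:
h[-3,1] = (2 - 30) / (1 - (-3)) = -7
h[1,4] = (23 - 2) / (4 - 1) = 7
h[-3,1,4] = (7 - (-7)) / (4 - (-3)) = 2
h(2) = 30 + (-7)·(5) + 2·(5)·(1) = 5

5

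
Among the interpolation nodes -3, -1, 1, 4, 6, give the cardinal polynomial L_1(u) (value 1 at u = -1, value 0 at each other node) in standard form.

L_1(u) = -(1/140)u^4 + (2/35)u^3 - (1/140)u^2 - (39/70)u + 18/35

L_1(u) = (u + 3)(u - 1)(u - 4)(u - 6) / [(2)·(-2)·(-5)·(-7)]
       = (u^4 - 8u^3 + u^2 + 78u - 72) / (-140)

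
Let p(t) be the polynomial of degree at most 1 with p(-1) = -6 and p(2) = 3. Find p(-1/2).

-9/2

L_0(-1/2) = (-5/2)/[(-3)] = 5/6
L_1(-1/2) = (1/2)/[(3)] = 1/6
Sum: (-6)·(5/6) + 3·(1/6) = -9/2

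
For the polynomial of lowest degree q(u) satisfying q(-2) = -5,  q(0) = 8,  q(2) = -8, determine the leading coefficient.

-29/8

L_0(u) = u(u - 2) / [8] = (1/8)u^2 - (1/4)u
L_1(u) = (u + 2)(u - 2) / [-4] = -(1/4)u^2 + 1
L_2(u) = (u + 2)u / [8] = (1/8)u^2 + (1/4)u
q(u) = (-5)·L_0 + 8·L_1 + (-8)·L_2
Only the coefficient of u^2 is needed; take it from each L_i and combine:
(-5)·(1/8) + 8·(-1/4) + (-8)·(1/8) = -29/8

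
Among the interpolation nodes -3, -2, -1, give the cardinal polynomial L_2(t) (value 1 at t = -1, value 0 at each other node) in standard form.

L_2(t) = (t + 3)(t + 2) / [(2)·(1)]
       = (t^2 + 5t + 6) / (2)

L_2(t) = (1/2)t^2 + (5/2)t + 3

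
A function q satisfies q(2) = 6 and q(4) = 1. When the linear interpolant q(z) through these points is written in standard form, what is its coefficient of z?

L_0(z) = (z - 4) / [-2] = -(1/2)z + 2
L_1(z) = (z - 2) / [2] = (1/2)z - 1
q(z) = 6·L_0 + 1·L_1
Only the coefficient of z is needed; take it from each L_i and combine:
6·(-1/2) + 1·(1/2) = -5/2

-5/2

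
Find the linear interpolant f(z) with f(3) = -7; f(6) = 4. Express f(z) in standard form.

Build the Lagrange basis polynomials:
L_0(z) = (z - 6) / [-3] = -(1/3)z + 2
L_1(z) = (z - 3) / [3] = (1/3)z - 1
f(z) = (-7)·L_0 + 4·L_1
  (-7)·L_0(z) = (7/3)z - 14
  4·L_1(z) = (4/3)z - 4
Adding term by term: (11/3)z - 18

f(z) = (11/3)z - 18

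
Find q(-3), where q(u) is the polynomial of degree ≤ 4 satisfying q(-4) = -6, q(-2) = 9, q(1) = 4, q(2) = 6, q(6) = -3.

261/40

Using Newton's divided-difference form:
q[-4,-2] = (9 - (-6)) / (-2 - (-4)) = 15/2
q[-2,1] = (4 - 9) / (1 - (-2)) = -5/3
q[1,2] = (6 - 4) / (2 - 1) = 2
q[2,6] = (-3 - 6) / (6 - 2) = -9/4
q[-4,-2,1] = (-5/3 - 15/2) / (1 - (-4)) = -11/6
q[-2,1,2] = (2 - (-5/3)) / (2 - (-2)) = 11/12
q[1,2,6] = (-9/4 - 2) / (6 - 1) = -17/20
q[-4,-2,1,2] = (11/12 - (-11/6)) / (2 - (-4)) = 11/24
q[-2,1,2,6] = (-17/20 - 11/12) / (6 - (-2)) = -53/240
q[-4,-2,1,2,6] = (-53/240 - 11/24) / (6 - (-4)) = -163/2400
q(-3) = -6 + (15/2)·(1) + (-11/6)·(1)·(-1) + (11/24)·(1)·(-1)·(-4) + (-163/2400)·(1)·(-1)·(-4)·(-5) = 261/40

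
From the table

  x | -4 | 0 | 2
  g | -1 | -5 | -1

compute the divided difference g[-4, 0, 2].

1/2

g[-4,0] = (-5 - (-1)) / (0 - (-4)) = -1
g[0,2] = (-1 - (-5)) / (2 - 0) = 2
g[-4,0,2] = (2 - (-1)) / (2 - (-4)) = 1/2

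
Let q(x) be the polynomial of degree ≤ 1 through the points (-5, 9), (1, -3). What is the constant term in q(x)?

L_0(x) = (x - 1) / [-6] = -(1/6)x + 1/6
L_1(x) = (x + 5) / [6] = (1/6)x + 5/6
q(x) = 9·L_0 + (-3)·L_1
Only the constant term is needed; take it from each L_i and combine:
9·(1/6) + (-3)·(5/6) = -1

-1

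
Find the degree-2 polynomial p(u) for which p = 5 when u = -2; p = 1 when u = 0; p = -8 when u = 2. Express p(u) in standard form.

Newton's divided differences:
p[-2,0] = (1 - 5) / (0 - (-2)) = -2
p[0,2] = (-8 - 1) / (2 - 0) = -9/2
p[-2,0,2] = (-9/2 - (-2)) / (2 - (-2)) = -5/8
p(u) = 5 + (-2)·(u + 2) + (-5/8)·(u + 2)u
Expanding: p(u) = -(5/8)u^2 - (13/4)u + 1

p(u) = -(5/8)u^2 - (13/4)u + 1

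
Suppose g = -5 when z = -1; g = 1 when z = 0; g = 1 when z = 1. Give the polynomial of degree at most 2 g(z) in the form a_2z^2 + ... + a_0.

g(z) = -3z^2 + 3z + 1

Newton's divided differences:
g[-1,0] = (1 - (-5)) / (0 - (-1)) = 6
g[0,1] = (1 - 1) / (1 - 0) = 0
g[-1,0,1] = (0 - 6) / (1 - (-1)) = -3
g(z) = -5 + 6·(z + 1) + (-3)·(z + 1)z
Expanding: g(z) = -3z^2 + 3z + 1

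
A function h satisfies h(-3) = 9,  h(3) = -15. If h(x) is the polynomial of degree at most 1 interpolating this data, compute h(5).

Evaluate each Lagrange basis at x = 5:
L_0(5) = (2)/[(-6)] = -1/3
L_1(5) = (8)/[(6)] = 4/3
Sum: 9·(-1/3) + (-15)·(4/3) = -23

-23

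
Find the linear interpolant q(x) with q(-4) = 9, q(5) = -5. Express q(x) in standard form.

q(x) = -(14/9)x + 25/9

Build the Lagrange basis polynomials:
L_0(x) = (x - 5) / [-9] = -(1/9)x + 5/9
L_1(x) = (x + 4) / [9] = (1/9)x + 4/9
q(x) = 9·L_0 + (-5)·L_1
  9·L_0(x) = -x + 5
  (-5)·L_1(x) = -(5/9)x - 20/9
Adding term by term: -(14/9)x + 25/9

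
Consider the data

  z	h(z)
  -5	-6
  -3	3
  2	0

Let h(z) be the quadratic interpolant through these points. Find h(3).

-174/35

Using Newton's divided-difference form:
h[-5,-3] = (3 - (-6)) / (-3 - (-5)) = 9/2
h[-3,2] = (0 - 3) / (2 - (-3)) = -3/5
h[-5,-3,2] = (-3/5 - 9/2) / (2 - (-5)) = -51/70
h(3) = -6 + (9/2)·(8) + (-51/70)·(8)·(6) = -174/35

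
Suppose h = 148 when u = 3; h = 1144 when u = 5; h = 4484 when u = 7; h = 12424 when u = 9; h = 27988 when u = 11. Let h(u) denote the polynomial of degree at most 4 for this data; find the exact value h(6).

2398

Using Newton's divided-difference form:
h[3,5] = (1144 - 148) / (5 - 3) = 498
h[5,7] = (4484 - 1144) / (7 - 5) = 1670
h[7,9] = (12424 - 4484) / (9 - 7) = 3970
h[9,11] = (27988 - 12424) / (11 - 9) = 7782
h[3,5,7] = (1670 - 498) / (7 - 3) = 293
h[5,7,9] = (3970 - 1670) / (9 - 5) = 575
h[7,9,11] = (7782 - 3970) / (11 - 7) = 953
h[3,5,7,9] = (575 - 293) / (9 - 3) = 47
h[5,7,9,11] = (953 - 575) / (11 - 5) = 63
h[3,5,7,9,11] = (63 - 47) / (11 - 3) = 2
h(6) = 148 + 498·(3) + 293·(3)·(1) + 47·(3)·(1)·(-1) + 2·(3)·(1)·(-1)·(-3) = 2398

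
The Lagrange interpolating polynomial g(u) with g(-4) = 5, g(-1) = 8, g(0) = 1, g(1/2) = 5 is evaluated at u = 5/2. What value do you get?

Evaluate each Lagrange basis at u = 5/2:
L_0(5/2) = (7/2)·(5/2)·(2)/[(-3)·(-4)·(-9/2)] = -35/108
L_1(5/2) = (13/2)·(5/2)·(2)/[(3)·(-1)·(-3/2)] = 65/9
L_2(5/2) = (13/2)·(7/2)·(2)/[(4)·(1)·(-1/2)] = -91/4
L_3(5/2) = (13/2)·(7/2)·(5/2)/[(9/2)·(3/2)·(1/2)] = 455/27
Sum: 5·(-35/108) + 8·(65/9) + 1·(-91/4) + 5·(455/27) = 353/3

353/3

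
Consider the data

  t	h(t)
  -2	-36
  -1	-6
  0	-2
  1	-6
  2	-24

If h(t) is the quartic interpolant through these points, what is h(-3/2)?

Using Newton's divided-difference form:
h[-2,-1] = (-6 - (-36)) / (-1 - (-2)) = 30
h[-1,0] = (-2 - (-6)) / (0 - (-1)) = 4
h[0,1] = (-6 - (-2)) / (1 - 0) = -4
h[1,2] = (-24 - (-6)) / (2 - 1) = -18
h[-2,-1,0] = (4 - 30) / (0 - (-2)) = -13
h[-1,0,1] = (-4 - 4) / (1 - (-1)) = -4
h[0,1,2] = (-18 - (-4)) / (2 - 0) = -7
h[-2,-1,0,1] = (-4 - (-13)) / (1 - (-2)) = 3
h[-1,0,1,2] = (-7 - (-4)) / (2 - (-1)) = -1
h[-2,-1,0,1,2] = (-1 - 3) / (2 - (-2)) = -1
h(-3/2) = -36 + 30·(1/2) + (-13)·(1/2)·(-1/2) + 3·(1/2)·(-1/2)·(-3/2) + (-1)·(1/2)·(-1/2)·(-3/2)·(-5/2) = -251/16

-251/16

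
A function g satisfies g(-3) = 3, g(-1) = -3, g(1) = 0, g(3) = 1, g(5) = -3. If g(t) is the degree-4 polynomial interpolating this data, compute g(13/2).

-1683/256

L_0(13/2) = (15/2)·(11/2)·(7/2)·(3/2)/[(-2)·(-4)·(-6)·(-8)] = 1155/2048
L_1(13/2) = (19/2)·(11/2)·(7/2)·(3/2)/[(2)·(-2)·(-4)·(-6)] = -1463/512
L_2(13/2) = (19/2)·(15/2)·(7/2)·(3/2)/[(4)·(2)·(-2)·(-4)] = 5985/1024
L_3(13/2) = (19/2)·(15/2)·(11/2)·(3/2)/[(6)·(4)·(2)·(-2)] = -3135/512
L_4(13/2) = (19/2)·(15/2)·(11/2)·(7/2)/[(8)·(6)·(4)·(2)] = 7315/2048
Sum: 3·(1155/2048) + (-3)·(-1463/512) + 0 + 1·(-3135/512) + (-3)·(7315/2048) = -1683/256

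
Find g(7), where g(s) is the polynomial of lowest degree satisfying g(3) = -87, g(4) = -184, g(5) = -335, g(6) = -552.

-847

Evaluate each Lagrange basis at s = 7:
L_0(7) = (3)·(2)·(1)/[(-1)·(-2)·(-3)] = -1
L_1(7) = (4)·(2)·(1)/[(1)·(-1)·(-2)] = 4
L_2(7) = (4)·(3)·(1)/[(2)·(1)·(-1)] = -6
L_3(7) = (4)·(3)·(2)/[(3)·(2)·(1)] = 4
Sum: (-87)·(-1) + (-184)·(4) + (-335)·(-6) + (-552)·(4) = -847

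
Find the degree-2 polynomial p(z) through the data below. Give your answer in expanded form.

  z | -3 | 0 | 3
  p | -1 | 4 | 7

Build the Lagrange basis polynomials:
L_0(z) = z(z - 3) / [18] = (1/18)z^2 - (1/6)z
L_1(z) = (z + 3)(z - 3) / [-9] = -(1/9)z^2 + 1
L_2(z) = (z + 3)z / [18] = (1/18)z^2 + (1/6)z
p(z) = (-1)·L_0 + 4·L_1 + 7·L_2
  (-1)·L_0(z) = -(1/18)z^2 + (1/6)z
  4·L_1(z) = -(4/9)z^2 + 4
  7·L_2(z) = (7/18)z^2 + (7/6)z
Adding term by term: -(1/9)z^2 + (4/3)z + 4

p(z) = -(1/9)z^2 + (4/3)z + 4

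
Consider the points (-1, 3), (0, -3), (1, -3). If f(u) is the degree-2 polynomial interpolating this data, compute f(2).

Evaluate each Lagrange basis at u = 2:
L_0(2) = (2)·(1)/[(-1)·(-2)] = 1
L_1(2) = (3)·(1)/[(1)·(-1)] = -3
L_2(2) = (3)·(2)/[(2)·(1)] = 3
Sum: 3·(1) + (-3)·(-3) + (-3)·(3) = 3

3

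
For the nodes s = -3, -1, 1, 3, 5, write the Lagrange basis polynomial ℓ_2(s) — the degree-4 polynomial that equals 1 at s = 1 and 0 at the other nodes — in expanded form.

ℓ_2(s) = (1/64)s^4 - (1/16)s^3 - (7/32)s^2 + (9/16)s + 45/64

ℓ_2(s) = (s + 3)(s + 1)(s - 3)(s - 5) / [(4)·(2)·(-2)·(-4)]
       = (s^4 - 4s^3 - 14s^2 + 36s + 45) / (64)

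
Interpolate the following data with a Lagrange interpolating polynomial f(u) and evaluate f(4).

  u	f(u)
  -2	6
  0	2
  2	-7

L_0(4) = (4)·(2)/[(-2)·(-4)] = 1
L_1(4) = (6)·(2)/[(2)·(-2)] = -3
L_2(4) = (6)·(4)/[(4)·(2)] = 3
Sum: 6·(1) + 2·(-3) + (-7)·(3) = -21

-21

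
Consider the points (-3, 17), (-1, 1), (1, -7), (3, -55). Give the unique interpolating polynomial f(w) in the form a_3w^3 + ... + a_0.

f(w) = -w^3 - 2w^2 - 3w - 1

L_0(w) = (w + 1)(w - 1)(w - 3) / [-48] = -(1/48)w^3 + (1/16)w^2 + (1/48)w - 1/16
L_1(w) = (w + 3)(w - 1)(w - 3) / [16] = (1/16)w^3 - (1/16)w^2 - (9/16)w + 9/16
L_2(w) = (w + 3)(w + 1)(w - 3) / [-16] = -(1/16)w^3 - (1/16)w^2 + (9/16)w + 9/16
L_3(w) = (w + 3)(w + 1)(w - 1) / [48] = (1/48)w^3 + (1/16)w^2 - (1/48)w - 1/16
f(w) = 17·L_0 + 1·L_1 + (-7)·L_2 + (-55)·L_3
  17·L_0(w) = -(17/48)w^3 + (17/16)w^2 + (17/48)w - 17/16
  1·L_1(w) = (1/16)w^3 - (1/16)w^2 - (9/16)w + 9/16
  (-7)·L_2(w) = (7/16)w^3 + (7/16)w^2 - (63/16)w - 63/16
  (-55)·L_3(w) = -(55/48)w^3 - (55/16)w^2 + (55/48)w + 55/16
Adding term by term: -w^3 - 2w^2 - 3w - 1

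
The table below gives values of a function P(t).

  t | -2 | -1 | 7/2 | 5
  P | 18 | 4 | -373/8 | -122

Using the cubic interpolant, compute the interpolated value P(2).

-14

L_0(2) = (3)·(-3/2)·(-3)/[(-1)·(-11/2)·(-7)] = -27/77
L_1(2) = (4)·(-3/2)·(-3)/[(1)·(-9/2)·(-6)] = 2/3
L_2(2) = (4)·(3)·(-3)/[(11/2)·(9/2)·(-3/2)] = 32/33
L_3(2) = (4)·(3)·(-3/2)/[(7)·(6)·(3/2)] = -2/7
Sum: 18·(-27/77) + 4·(2/3) + (-373/8)·(32/33) + (-122)·(-2/7) = -14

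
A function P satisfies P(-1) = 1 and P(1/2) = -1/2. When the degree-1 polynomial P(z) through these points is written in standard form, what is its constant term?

Build the Lagrange basis polynomials:
L_0(z) = (z - 1/2) / [-3/2] = -(2/3)z + 1/3
L_1(z) = (z + 1) / [3/2] = (2/3)z + 2/3
P(z) = 1·L_0 + (-1/2)·L_1
Only the constant term is needed; take it from each L_i and combine:
1·(1/3) + (-1/2)·(2/3) = 0

0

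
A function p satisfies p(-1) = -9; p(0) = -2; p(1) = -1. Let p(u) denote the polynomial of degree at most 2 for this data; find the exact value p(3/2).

Evaluate each Lagrange basis at u = 3/2:
L_0(3/2) = (3/2)·(1/2)/[(-1)·(-2)] = 3/8
L_1(3/2) = (5/2)·(1/2)/[(1)·(-1)] = -5/4
L_2(3/2) = (5/2)·(3/2)/[(2)·(1)] = 15/8
Sum: (-9)·(3/8) + (-2)·(-5/4) + (-1)·(15/8) = -11/4

-11/4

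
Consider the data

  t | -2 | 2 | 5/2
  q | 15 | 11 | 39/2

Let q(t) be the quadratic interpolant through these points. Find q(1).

0

Using Newton's divided-difference form:
q[-2,2] = (11 - 15) / (2 - (-2)) = -1
q[2,5/2] = (39/2 - 11) / (5/2 - 2) = 17
q[-2,2,5/2] = (17 - (-1)) / (5/2 - (-2)) = 4
q(1) = 15 + (-1)·(3) + 4·(3)·(-1) = 0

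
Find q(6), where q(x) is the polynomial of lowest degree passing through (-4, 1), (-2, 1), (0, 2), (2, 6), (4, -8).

L_0(6) = (8)·(6)·(4)·(2)/[(-2)·(-4)·(-6)·(-8)] = 1
L_1(6) = (10)·(6)·(4)·(2)/[(2)·(-2)·(-4)·(-6)] = -5
L_2(6) = (10)·(8)·(4)·(2)/[(4)·(2)·(-2)·(-4)] = 10
L_3(6) = (10)·(8)·(6)·(2)/[(6)·(4)·(2)·(-2)] = -10
L_4(6) = (10)·(8)·(6)·(4)/[(8)·(6)·(4)·(2)] = 5
Sum: 1·(1) + 1·(-5) + 2·(10) + 6·(-10) + (-8)·(5) = -84

-84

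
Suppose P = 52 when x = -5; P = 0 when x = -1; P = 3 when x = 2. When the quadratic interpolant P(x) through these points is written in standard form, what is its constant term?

-3

L_0(x) = (x + 1)(x - 2) / [28] = (1/28)x^2 - (1/28)x - 1/14
L_1(x) = (x + 5)(x - 2) / [-12] = -(1/12)x^2 - (1/4)x + 5/6
L_2(x) = (x + 5)(x + 1) / [21] = (1/21)x^2 + (2/7)x + 5/21
P(x) = 52·L_0 + 0·L_1 + 3·L_2
Only the constant term is needed; take it from each L_i and combine:
52·(-1/14) + 0·(5/6) + 3·(5/21) = -3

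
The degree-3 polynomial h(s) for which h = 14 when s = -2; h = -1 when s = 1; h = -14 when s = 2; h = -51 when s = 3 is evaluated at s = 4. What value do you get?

-124

Using Newton's divided-difference form:
h[-2,1] = (-1 - 14) / (1 - (-2)) = -5
h[1,2] = (-14 - (-1)) / (2 - 1) = -13
h[2,3] = (-51 - (-14)) / (3 - 2) = -37
h[-2,1,2] = (-13 - (-5)) / (2 - (-2)) = -2
h[1,2,3] = (-37 - (-13)) / (3 - 1) = -12
h[-2,1,2,3] = (-12 - (-2)) / (3 - (-2)) = -2
h(4) = 14 + (-5)·(6) + (-2)·(6)·(3) + (-2)·(6)·(3)·(2) = -124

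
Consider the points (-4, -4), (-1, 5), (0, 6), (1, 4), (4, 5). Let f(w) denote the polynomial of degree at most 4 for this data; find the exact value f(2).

23/40

Evaluate each Lagrange basis at w = 2:
L_0(2) = (3)·(2)·(1)·(-2)/[(-3)·(-4)·(-5)·(-8)] = -1/40
L_1(2) = (6)·(2)·(1)·(-2)/[(3)·(-1)·(-2)·(-5)] = 4/5
L_2(2) = (6)·(3)·(1)·(-2)/[(4)·(1)·(-1)·(-4)] = -9/4
L_3(2) = (6)·(3)·(2)·(-2)/[(5)·(2)·(1)·(-3)] = 12/5
L_4(2) = (6)·(3)·(2)·(1)/[(8)·(5)·(4)·(3)] = 3/40
Sum: (-4)·(-1/40) + 5·(4/5) + 6·(-9/4) + 4·(12/5) + 5·(3/40) = 23/40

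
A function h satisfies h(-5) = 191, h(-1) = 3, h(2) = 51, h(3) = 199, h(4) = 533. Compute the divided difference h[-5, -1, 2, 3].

h[-5,-1] = (3 - 191) / (-1 - (-5)) = -47
h[-1,2] = (51 - 3) / (2 - (-1)) = 16
h[2,3] = (199 - 51) / (3 - 2) = 148
h[-5,-1,2] = (16 - (-47)) / (2 - (-5)) = 9
h[-1,2,3] = (148 - 16) / (3 - (-1)) = 33
h[-5,-1,2,3] = (33 - 9) / (3 - (-5)) = 3

3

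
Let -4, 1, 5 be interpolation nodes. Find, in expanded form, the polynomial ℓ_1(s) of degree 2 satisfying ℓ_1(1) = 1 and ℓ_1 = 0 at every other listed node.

ℓ_1(s) = (s + 4)(s - 5) / [(5)·(-4)]
       = (s^2 - s - 20) / (-20)

ℓ_1(s) = -(1/20)s^2 + (1/20)s + 1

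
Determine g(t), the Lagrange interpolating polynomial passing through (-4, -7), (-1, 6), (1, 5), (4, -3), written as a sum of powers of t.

Build the Lagrange basis polynomials:
L_0(t) = (t + 1)(t - 1)(t - 4) / [-120] = -(1/120)t^3 + (1/30)t^2 + (1/120)t - 1/30
L_1(t) = (t + 4)(t - 1)(t - 4) / [30] = (1/30)t^3 - (1/30)t^2 - (8/15)t + 8/15
L_2(t) = (t + 4)(t + 1)(t - 4) / [-30] = -(1/30)t^3 - (1/30)t^2 + (8/15)t + 8/15
L_3(t) = (t + 4)(t + 1)(t - 1) / [120] = (1/120)t^3 + (1/30)t^2 - (1/120)t - 1/30
g(t) = (-7)·L_0 + 6·L_1 + 5·L_2 + (-3)·L_3
  (-7)·L_0(t) = (7/120)t^3 - (7/30)t^2 - (7/120)t + 7/30
  6·L_1(t) = (1/5)t^3 - (1/5)t^2 - (16/5)t + 16/5
  5·L_2(t) = -(1/6)t^3 - (1/6)t^2 + (8/3)t + 8/3
  (-3)·L_3(t) = -(1/40)t^3 - (1/10)t^2 + (1/40)t + 1/10
Adding term by term: (1/15)t^3 - (7/10)t^2 - (17/30)t + 31/5

g(t) = (1/15)t^3 - (7/10)t^2 - (17/30)t + 31/5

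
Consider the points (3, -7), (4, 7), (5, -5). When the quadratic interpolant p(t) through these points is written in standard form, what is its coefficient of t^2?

-13

L_0(t) = (t - 4)(t - 5) / [2] = (1/2)t^2 - (9/2)t + 10
L_1(t) = (t - 3)(t - 5) / [-1] = -t^2 + 8t - 15
L_2(t) = (t - 3)(t - 4) / [2] = (1/2)t^2 - (7/2)t + 6
p(t) = (-7)·L_0 + 7·L_1 + (-5)·L_2
Only the coefficient of t^2 is needed; take it from each L_i and combine:
(-7)·(1/2) + 7·(-1) + (-5)·(1/2) = -13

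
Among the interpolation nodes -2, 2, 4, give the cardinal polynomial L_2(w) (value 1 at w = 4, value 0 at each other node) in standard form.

L_2(w) = (w + 2)(w - 2) / [(6)·(2)]
       = (w^2 - 4) / (12)

L_2(w) = (1/12)w^2 - 1/3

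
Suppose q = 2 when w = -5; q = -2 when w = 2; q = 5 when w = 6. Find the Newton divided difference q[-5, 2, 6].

65/308

q[-5,2] = (-2 - 2) / (2 - (-5)) = -4/7
q[2,6] = (5 - (-2)) / (6 - 2) = 7/4
q[-5,2,6] = (7/4 - (-4/7)) / (6 - (-5)) = 65/308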